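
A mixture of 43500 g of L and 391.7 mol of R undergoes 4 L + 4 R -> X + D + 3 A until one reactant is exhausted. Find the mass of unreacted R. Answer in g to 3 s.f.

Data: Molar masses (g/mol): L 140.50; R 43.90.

3600 g

n(L) = 43500 / 140.50 = 309.6 mol
n(R) = 391.7 mol
n/ν for L = 309.6/4 = 77.40
n/ν for R = 391.7/4 = 97.93
Smallest n/ν is L → limiting reagent.
R consumed = (4/4) × 309.6 = 309.6 mol
R remaining = 391.7 − 309.6 = 82.10 mol
mass = 82.10 × 43.90 = 3604 g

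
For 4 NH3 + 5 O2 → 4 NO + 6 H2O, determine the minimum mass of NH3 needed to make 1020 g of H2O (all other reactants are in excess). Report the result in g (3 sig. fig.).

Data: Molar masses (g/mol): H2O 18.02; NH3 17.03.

n(H2O) = 1020 / 18.02 = 56.60 mol
n(NH3) = (4/6) × 56.60 = 37.73 mol
mass = 37.73 × 17.03 = 642.5 g

643 g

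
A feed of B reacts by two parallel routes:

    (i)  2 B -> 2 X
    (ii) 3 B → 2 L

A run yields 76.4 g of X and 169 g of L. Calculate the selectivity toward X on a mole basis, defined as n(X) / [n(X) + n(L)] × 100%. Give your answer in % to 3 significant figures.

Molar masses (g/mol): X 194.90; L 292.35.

n(X) = 76.4 / 194.90 = 0.3920 mol
n(L) = 169 / 292.35 = 0.5781 mol
selectivity = 0.3920/(0.3920+0.5781) × 100 = 40.41 %

40.4 %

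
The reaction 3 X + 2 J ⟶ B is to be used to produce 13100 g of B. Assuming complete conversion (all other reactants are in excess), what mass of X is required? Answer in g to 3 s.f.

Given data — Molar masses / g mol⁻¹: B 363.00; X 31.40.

n(B) = 13100 / 363.00 = 36.09 mol
n(X) = (3/1) × 36.09 = 108.3 mol
mass = 108.3 × 31.40 = 3401 g

3400 g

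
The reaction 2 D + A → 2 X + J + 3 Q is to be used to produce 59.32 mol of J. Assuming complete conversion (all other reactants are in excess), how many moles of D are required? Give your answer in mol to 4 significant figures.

118.6 mol

n(J) = 59.32 mol
n(D) = (2/1) × 59.32 = 118.6 mol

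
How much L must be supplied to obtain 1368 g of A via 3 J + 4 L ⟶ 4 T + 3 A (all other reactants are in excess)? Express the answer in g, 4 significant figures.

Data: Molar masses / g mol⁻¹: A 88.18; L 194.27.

n(A) = 1368 / 88.18 = 15.51 mol
n(L) = (4/3) × 15.51 = 20.68 mol
mass = 20.68 × 194.27 = 4018 g

4018 g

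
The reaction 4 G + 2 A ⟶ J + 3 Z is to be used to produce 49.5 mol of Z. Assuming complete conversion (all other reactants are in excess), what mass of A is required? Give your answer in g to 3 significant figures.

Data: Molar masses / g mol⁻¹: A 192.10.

n(Z) = 49.50 mol
n(A) = (2/3) × 49.50 = 33.00 mol
mass = 33.00 × 192.10 = 6339 g

6340 g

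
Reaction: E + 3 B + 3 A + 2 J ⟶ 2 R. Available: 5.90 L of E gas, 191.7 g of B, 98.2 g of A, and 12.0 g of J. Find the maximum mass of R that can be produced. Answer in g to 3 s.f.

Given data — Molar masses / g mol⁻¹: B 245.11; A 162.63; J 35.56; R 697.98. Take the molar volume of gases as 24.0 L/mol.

236 g

n(E) = 5.900 / 24.0 = 0.2458 mol
n(B) = 191.7 / 245.11 = 0.7821 mol
n(A) = 98.20 / 162.63 = 0.6038 mol
n(J) = 12.00 / 35.56 = 0.3375 mol
n/ν → E: 0.2458, B: 0.2607, A: 0.2013, J: 0.1688; J is limiting.
n(R) = (2/2) × 0.3375 = 0.3375 mol
mass = 0.3375 × 697.98 = 235.6 g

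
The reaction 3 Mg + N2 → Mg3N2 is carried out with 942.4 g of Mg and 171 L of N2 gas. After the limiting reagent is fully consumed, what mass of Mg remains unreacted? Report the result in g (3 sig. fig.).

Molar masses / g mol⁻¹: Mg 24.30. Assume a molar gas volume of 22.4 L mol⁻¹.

386 g

n(Mg) = 942.4 / 24.30 = 38.78 mol
n(N2) = 171.0 / 22.4 = 7.634 mol
n/ν for Mg = 38.78/3 = 12.93
n/ν for N2 = 7.634/1 = 7.634
Smallest n/ν is N2 → limiting reagent.
Mg consumed = (3/1) × 7.634 = 22.90 mol
Mg remaining = 38.78 − 22.90 = 15.88 mol
mass = 15.88 × 24.30 = 385.9 g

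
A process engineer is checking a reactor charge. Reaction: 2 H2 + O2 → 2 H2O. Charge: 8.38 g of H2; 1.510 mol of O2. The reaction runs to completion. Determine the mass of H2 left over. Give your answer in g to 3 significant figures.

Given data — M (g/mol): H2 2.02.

n(H2) = 8.380 / 2.02 = 4.149 mol
n(O2) = 1.510 mol
n/ν for H2 = 4.149/2 = 2.075
n/ν for O2 = 1.510/1 = 1.510
Smallest n/ν is O2 → limiting reagent.
H2 consumed = (2/1) × 1.510 = 3.020 mol
H2 remaining = 4.149 − 3.020 = 1.129 mol
mass = 1.129 × 2.02 = 2.281 g

2.28 g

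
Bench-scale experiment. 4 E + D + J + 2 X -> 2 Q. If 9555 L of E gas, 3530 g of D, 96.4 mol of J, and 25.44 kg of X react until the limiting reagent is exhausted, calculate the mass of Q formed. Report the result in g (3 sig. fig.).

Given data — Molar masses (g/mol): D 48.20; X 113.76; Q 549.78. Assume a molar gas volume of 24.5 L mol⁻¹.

n(E) = 9555 / 24.5 = 390.0 mol
n(D) = 3530 / 48.20 = 73.24 mol
n(J) = 96.40 mol
n(X) = 25.44×1000 / 113.76 = 223.6 mol
n/ν → E: 97.50, D: 73.24, J: 96.40, X: 111.8; D is limiting.
n(Q) = (2/1) × 73.24 = 146.5 mol
mass = 146.5 × 549.78 = 80540 g

80500 g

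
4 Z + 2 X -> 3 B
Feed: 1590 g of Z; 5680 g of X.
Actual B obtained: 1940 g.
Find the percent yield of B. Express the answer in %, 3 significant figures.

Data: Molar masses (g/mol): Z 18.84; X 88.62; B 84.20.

n(Z) = 1590 / 18.84 = 84.39 mol
n(X) = 5680 / 88.62 = 64.09 mol
n/ν for Z = 84.39/4 = 21.10
n/ν for X = 64.09/2 = 32.05
Smallest n/ν is Z → limiting reagent.
theoretical n(B) = (3/4) × 84.39 = 63.29 mol → 5329 g
% yield = 1940 / 5329 × 100 = 36.40 %

36.4 %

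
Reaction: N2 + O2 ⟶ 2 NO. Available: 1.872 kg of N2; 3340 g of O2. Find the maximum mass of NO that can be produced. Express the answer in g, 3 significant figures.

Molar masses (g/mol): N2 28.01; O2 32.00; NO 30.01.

4010 g

n(N2) = 1.872×1000 / 28.01 = 66.83 mol
n(O2) = 3340 / 32.00 = 104.4 mol
n/ν for N2 = 66.83/1 = 66.83
n/ν for O2 = 104.4/1 = 104.4
Smallest n/ν is N2 → limiting reagent.
n(NO) = (2/1) × 66.83 = 133.7 mol
mass = 133.7 × 30.01 = 4012 g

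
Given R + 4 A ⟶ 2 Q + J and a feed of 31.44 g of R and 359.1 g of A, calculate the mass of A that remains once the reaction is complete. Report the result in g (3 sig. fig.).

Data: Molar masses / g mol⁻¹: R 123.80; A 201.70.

n(R) = 31.44 / 123.80 = 0.2540 mol
n(A) = 359.1 / 201.70 = 1.780 mol
n/ν for R = 0.2540/1 = 0.2540
n/ν for A = 1.780/4 = 0.4450
Smallest n/ν is R → limiting reagent.
A consumed = (4/1) × 0.2540 = 1.016 mol
A remaining = 1.780 − 1.016 = 0.7640 mol
mass = 0.7640 × 201.70 = 154.1 g

154 g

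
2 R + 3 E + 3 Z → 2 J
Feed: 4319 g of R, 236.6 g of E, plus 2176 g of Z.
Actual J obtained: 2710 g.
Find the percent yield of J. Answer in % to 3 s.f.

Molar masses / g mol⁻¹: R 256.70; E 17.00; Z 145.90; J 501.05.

n(R) = 4319 / 256.70 = 16.83 mol
n(E) = 236.6 / 17.00 = 13.92 mol
n(Z) = 2176 / 145.90 = 14.91 mol
n/ν for R = 16.83/2 = 8.415
n/ν for E = 13.92/3 = 4.640
n/ν for Z = 14.91/3 = 4.970
Smallest n/ν is E → limiting reagent.
theoretical n(J) = (2/3) × 13.92 = 9.280 mol → 4650 g
% yield = 2710 / 4650 × 100 = 58.28 %

58.3 %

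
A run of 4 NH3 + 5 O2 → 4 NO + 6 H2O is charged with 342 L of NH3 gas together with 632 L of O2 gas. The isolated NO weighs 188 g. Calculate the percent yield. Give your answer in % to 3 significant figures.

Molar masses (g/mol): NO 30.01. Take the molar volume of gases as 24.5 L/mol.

44.9 %

n(NH3) = 342.0 / 24.5 = 13.96 mol
n(O2) = 632.0 / 24.5 = 25.80 mol
n/ν for NH3 = 13.96/4 = 3.490
n/ν for O2 = 25.80/5 = 5.160
Smallest n/ν is NH3 → limiting reagent.
theoretical n(NO) = (4/4) × 13.96 = 13.96 mol → 418.9 g
% yield = 188 / 418.9 × 100 = 44.88 %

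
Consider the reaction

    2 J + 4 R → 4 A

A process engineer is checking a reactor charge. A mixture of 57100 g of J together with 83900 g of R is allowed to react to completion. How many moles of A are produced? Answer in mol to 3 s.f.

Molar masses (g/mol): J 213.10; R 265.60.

316 mol

n(J) = 57100 / 213.10 = 267.9 mol
n(R) = 83900 / 265.60 = 315.9 mol
n/ν → J: 134.0, R: 78.98; R is limiting.
n(A) = (4/4) × 315.9 = 315.9 mol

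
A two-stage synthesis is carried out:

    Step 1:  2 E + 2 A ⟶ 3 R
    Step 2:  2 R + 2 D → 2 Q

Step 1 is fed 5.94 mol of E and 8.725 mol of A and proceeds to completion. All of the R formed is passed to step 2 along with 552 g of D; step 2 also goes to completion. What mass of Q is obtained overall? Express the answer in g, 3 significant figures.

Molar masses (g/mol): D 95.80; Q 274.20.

1580 g

Step 1:
n(E) = 5.940 mol
n(A) = 8.725 mol
n/ν for E = 5.940/2 = 2.970
n/ν for A = 8.725/2 = 4.363
Smallest n/ν is E → limiting reagent.
n(R) produced = (3/2) × 5.940 = 8.910 mol
Step 2:
n(R) available = 8.910 mol
n(D) = 552.0 / 95.80 = 5.762 mol
n/ν for R = 8.910/2 = 4.455
n/ν for D = 5.762/2 = 2.881
Smallest n/ν is D → limiting reagent.
n(Q) = (2/2) × 5.762 = 5.762 mol
mass = 5.762 × 274.20 = 1580 g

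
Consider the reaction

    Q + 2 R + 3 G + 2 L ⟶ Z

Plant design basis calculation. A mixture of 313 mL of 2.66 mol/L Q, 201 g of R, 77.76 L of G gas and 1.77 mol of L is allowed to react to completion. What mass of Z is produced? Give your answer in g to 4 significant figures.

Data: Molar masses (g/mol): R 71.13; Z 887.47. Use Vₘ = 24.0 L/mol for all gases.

738.9 g

n(Q) = 2.66 × 313.0/1000 = 0.8326 mol
n(R) = 201.0 / 71.13 = 2.826 mol
n(G) = 77.76 / 24.0 = 3.240 mol
n(L) = 1.770 mol
n/ν → Q: 0.8326, R: 1.413, G: 1.080, L: 0.8850; Q is limiting.
n(Z) = (1/1) × 0.8326 = 0.8326 mol
mass = 0.8326 × 887.47 = 738.9 g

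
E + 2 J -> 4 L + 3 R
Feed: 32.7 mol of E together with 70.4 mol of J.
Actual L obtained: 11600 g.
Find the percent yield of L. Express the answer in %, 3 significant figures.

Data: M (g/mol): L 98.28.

90.2 %

n(E) = 32.70 mol
n(J) = 70.40 mol
n/ν for E = 32.70/1 = 32.70
n/ν for J = 70.40/2 = 35.20
Smallest n/ν is E → limiting reagent.
theoretical n(L) = (4/1) × 32.70 = 130.8 mol → 12860 g
% yield = 11600 / 12860 × 100 = 90.20 %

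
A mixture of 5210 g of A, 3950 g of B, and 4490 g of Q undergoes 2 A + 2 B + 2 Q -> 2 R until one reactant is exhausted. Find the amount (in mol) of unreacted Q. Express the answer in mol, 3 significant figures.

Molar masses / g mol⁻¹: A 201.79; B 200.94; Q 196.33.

n(A) = 5210 / 201.79 = 25.82 mol
n(B) = 3950 / 200.94 = 19.66 mol
n(Q) = 4490 / 196.33 = 22.87 mol
n/ν for A = 25.82/2 = 12.91
n/ν for B = 19.66/2 = 9.830
n/ν for Q = 22.87/2 = 11.44
Smallest n/ν is B → limiting reagent.
Q consumed = (2/2) × 19.66 = 19.66 mol
Q remaining = 22.87 − 19.66 = 3.210 mol

3.21 mol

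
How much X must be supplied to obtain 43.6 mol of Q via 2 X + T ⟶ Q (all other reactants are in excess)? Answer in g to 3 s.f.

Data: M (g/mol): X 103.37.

n(Q) = 43.60 mol
n(X) = (2/1) × 43.60 = 87.20 mol
mass = 87.20 × 103.37 = 9014 g

9010 g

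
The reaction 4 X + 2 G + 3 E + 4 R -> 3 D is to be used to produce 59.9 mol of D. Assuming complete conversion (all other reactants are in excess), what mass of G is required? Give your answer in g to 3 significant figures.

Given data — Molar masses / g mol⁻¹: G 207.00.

8270 g

n(D) = 59.90 mol
n(G) = (2/3) × 59.90 = 39.93 mol
mass = 39.93 × 207.00 = 8266 g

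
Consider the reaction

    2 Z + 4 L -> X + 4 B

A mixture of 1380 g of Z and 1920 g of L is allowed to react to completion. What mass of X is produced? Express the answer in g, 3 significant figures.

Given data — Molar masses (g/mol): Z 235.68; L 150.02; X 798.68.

2340 g

n(Z) = 1380 / 235.68 = 5.855 mol
n(L) = 1920 / 150.02 = 12.80 mol
n/ν for Z = 5.855/2 = 2.928
n/ν for L = 12.80/4 = 3.200
Smallest n/ν is Z → limiting reagent.
n(X) = (1/2) × 5.855 = 2.928 mol
mass = 2.928 × 798.68 = 2339 g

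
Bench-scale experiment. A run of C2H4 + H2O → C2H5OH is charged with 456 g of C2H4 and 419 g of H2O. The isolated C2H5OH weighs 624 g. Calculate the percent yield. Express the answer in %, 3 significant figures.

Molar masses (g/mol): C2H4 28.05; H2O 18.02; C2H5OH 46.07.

83.3 %

n(C2H4) = 456.0 / 28.05 = 16.26 mol
n(H2O) = 419.0 / 18.02 = 23.25 mol
n/ν for C2H4 = 16.26/1 = 16.26
n/ν for H2O = 23.25/1 = 23.25
Smallest n/ν is C2H4 → limiting reagent.
theoretical n(C2H5OH) = (1/1) × 16.26 = 16.26 mol → 749.1 g
% yield = 624 / 749.1 × 100 = 83.30 %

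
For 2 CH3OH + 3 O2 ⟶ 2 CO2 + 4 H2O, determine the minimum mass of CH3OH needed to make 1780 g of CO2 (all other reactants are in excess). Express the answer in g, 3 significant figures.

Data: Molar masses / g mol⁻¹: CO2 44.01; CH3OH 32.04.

1300 g

n(CO2) = 1780 / 44.01 = 40.45 mol
n(CH3OH) = (2/2) × 40.45 = 40.45 mol
mass = 40.45 × 32.04 = 1296 g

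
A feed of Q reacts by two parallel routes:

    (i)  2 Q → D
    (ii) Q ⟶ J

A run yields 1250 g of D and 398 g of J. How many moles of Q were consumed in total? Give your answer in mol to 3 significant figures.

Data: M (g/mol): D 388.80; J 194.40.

n(D) = 1250 / 388.80 = 3.215 mol
n(J) = 398 / 194.40 = 2.047 mol
n(Q) via (i) = (2/1)×3.215 = 6.430 mol
n(Q) via (ii) = (1/1)×2.047 = 2.047 mol
total n(Q) = 6.430 + 2.047 = 8.477 mol

8.48 mol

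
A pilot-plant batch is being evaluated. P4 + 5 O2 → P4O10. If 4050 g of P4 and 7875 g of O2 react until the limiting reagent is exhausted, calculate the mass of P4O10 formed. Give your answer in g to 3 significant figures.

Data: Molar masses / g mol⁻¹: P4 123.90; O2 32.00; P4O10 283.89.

n(P4) = 4050 / 123.90 = 32.69 mol
n(O2) = 7875 / 32.00 = 246.1 mol
n/ν for P4 = 32.69/1 = 32.69
n/ν for O2 = 246.1/5 = 49.22
Smallest n/ν is P4 → limiting reagent.
n(P4O10) = (1/1) × 32.69 = 32.69 mol
mass = 32.69 × 283.89 = 9280 g

9280 g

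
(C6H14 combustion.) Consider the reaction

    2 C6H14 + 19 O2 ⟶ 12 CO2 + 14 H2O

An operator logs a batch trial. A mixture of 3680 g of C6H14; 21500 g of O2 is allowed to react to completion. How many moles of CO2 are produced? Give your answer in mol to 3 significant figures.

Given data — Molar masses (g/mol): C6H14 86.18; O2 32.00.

256 mol

n(C6H14) = 3680 / 86.18 = 42.70 mol
n(O2) = 21500 / 32.00 = 671.9 mol
n/ν → C6H14: 21.35, O2: 35.36; C6H14 is limiting.
n(CO2) = (12/2) × 42.70 = 256.2 mol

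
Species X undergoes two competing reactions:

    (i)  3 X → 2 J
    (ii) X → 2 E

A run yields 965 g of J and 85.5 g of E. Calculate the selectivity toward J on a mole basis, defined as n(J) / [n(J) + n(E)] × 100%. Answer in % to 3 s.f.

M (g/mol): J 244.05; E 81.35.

79.0 %

n(J) = 965 / 244.05 = 3.954 mol
n(E) = 85.5 / 81.35 = 1.051 mol
selectivity = 3.954/(3.954+1.051) × 100 = 79.00 %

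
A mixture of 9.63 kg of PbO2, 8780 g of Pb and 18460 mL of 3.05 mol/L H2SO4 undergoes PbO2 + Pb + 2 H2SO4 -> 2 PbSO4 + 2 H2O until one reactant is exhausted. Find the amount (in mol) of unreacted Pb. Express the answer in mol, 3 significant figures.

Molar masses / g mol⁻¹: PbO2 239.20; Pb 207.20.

14.2 mol

n(PbO2) = 9.630×1000 / 239.20 = 40.26 mol
n(Pb) = 8780 / 207.20 = 42.37 mol
n(H2SO4) = 3.05 × 18460/1000 = 56.30 mol
n/ν for PbO2 = 40.26/1 = 40.26
n/ν for Pb = 42.37/1 = 42.37
n/ν for H2SO4 = 56.30/2 = 28.15
Smallest n/ν is H2SO4 → limiting reagent.
Pb consumed = (1/2) × 56.30 = 28.15 mol
Pb remaining = 42.37 − 28.15 = 14.22 mol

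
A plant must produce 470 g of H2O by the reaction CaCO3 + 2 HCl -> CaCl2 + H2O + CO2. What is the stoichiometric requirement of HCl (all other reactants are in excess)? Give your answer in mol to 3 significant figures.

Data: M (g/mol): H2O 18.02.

52.2 mol

n(H2O) = 470 / 18.02 = 26.08 mol
n(HCl) = (2/1) × 26.08 = 52.16 mol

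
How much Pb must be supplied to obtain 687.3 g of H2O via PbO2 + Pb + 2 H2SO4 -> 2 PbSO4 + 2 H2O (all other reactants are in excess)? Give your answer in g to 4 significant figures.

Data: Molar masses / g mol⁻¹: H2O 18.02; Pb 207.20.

n(H2O) = 687.3 / 18.02 = 38.14 mol
n(Pb) = (1/2) × 38.14 = 19.07 mol
mass = 19.07 × 207.20 = 3951 g

3951 g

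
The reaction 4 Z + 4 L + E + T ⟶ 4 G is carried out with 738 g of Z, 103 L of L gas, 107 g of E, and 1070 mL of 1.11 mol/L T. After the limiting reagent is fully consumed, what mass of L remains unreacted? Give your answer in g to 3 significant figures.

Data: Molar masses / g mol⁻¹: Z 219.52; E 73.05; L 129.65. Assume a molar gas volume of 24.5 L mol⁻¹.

n(Z) = 738.0 / 219.52 = 3.362 mol
n(L) = 103.0 / 24.5 = 4.204 mol
n(E) = 107.0 / 73.05 = 1.465 mol
n(T) = 1.11 × 1070/1000 = 1.188 mol
n/ν → Z: 0.8405, L: 1.051, E: 1.465, T: 1.188; Z is limiting.
L consumed = (4/4) × 3.362 = 3.362 mol
L remaining = 4.204 − 3.362 = 0.8420 mol
mass = 0.8420 × 129.65 = 109.2 g

109 g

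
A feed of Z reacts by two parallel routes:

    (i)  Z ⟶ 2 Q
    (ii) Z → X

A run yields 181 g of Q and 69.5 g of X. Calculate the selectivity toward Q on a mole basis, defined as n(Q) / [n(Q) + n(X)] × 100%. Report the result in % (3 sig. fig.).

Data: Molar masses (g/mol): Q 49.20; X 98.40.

n(Q) = 181 / 49.20 = 3.679 mol
n(X) = 69.5 / 98.40 = 0.7063 mol
selectivity = 3.679/(3.679+0.7063) × 100 = 83.89 %

83.9 %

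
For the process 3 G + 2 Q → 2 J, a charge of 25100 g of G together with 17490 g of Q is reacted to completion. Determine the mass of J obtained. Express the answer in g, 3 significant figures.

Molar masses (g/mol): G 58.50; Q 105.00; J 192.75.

32100 g

n(G) = 25100 / 58.50 = 429.1 mol
n(Q) = 17490 / 105.00 = 166.6 mol
n/ν for G = 429.1/3 = 143.0
n/ν for Q = 166.6/2 = 83.30
Smallest n/ν is Q → limiting reagent.
n(J) = (2/2) × 166.6 = 166.6 mol
mass = 166.6 × 192.75 = 32110 g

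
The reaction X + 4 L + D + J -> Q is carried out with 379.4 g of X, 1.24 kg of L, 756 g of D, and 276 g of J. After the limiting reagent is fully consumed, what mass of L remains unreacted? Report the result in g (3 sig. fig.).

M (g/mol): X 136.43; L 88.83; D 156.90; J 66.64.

n(X) = 379.4 / 136.43 = 2.781 mol
n(L) = 1.240×1000 / 88.83 = 13.96 mol
n(D) = 756.0 / 156.90 = 4.818 mol
n(J) = 276.0 / 66.64 = 4.142 mol
n/ν for X = 2.781/1 = 2.781
n/ν for L = 13.96/4 = 3.490
n/ν for D = 4.818/1 = 4.818
n/ν for J = 4.142/1 = 4.142
Smallest n/ν is X → limiting reagent.
L consumed = (4/1) × 2.781 = 11.12 mol
L remaining = 13.96 − 11.12 = 2.840 mol
mass = 2.840 × 88.83 = 252.3 g

252 g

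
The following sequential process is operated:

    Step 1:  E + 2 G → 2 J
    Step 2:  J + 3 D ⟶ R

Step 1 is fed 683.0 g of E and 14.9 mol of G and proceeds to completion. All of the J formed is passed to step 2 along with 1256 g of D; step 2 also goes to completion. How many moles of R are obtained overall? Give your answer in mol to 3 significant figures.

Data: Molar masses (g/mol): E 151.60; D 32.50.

9.01 mol

Step 1:
n(E) = 683.0 / 151.60 = 4.505 mol
n(G) = 14.90 mol
n/ν → E: 4.505, G: 7.450; E is limiting.
n(J) produced = (2/1) × 4.505 = 9.010 mol
Step 2:
n(J) available = 9.010 mol
n(D) = 1256 / 32.50 = 38.65 mol
n/ν → J: 9.010, D: 12.88; J is limiting.
n(R) = (1/1) × 9.010 = 9.010 mol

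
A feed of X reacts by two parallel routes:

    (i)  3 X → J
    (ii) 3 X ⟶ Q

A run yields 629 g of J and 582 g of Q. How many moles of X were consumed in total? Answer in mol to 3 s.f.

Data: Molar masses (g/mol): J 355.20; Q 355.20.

n(J) = 629 / 355.20 = 1.771 mol
n(Q) = 582 / 355.20 = 1.639 mol
n(X) via (i) = (3/1)×1.771 = 5.313 mol
n(X) via (ii) = (3/1)×1.639 = 4.917 mol
total n(X) = 5.313 + 4.917 = 10.23 mol

10.2 mol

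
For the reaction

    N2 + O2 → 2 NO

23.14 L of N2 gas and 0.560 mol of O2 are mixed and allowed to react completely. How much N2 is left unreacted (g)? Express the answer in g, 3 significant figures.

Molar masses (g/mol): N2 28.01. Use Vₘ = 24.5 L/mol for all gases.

10.8 g

n(N2) = 23.14 / 24.5 = 0.9445 mol
n(O2) = 0.5600 mol
n/ν for N2 = 0.9445/1 = 0.9445
n/ν for O2 = 0.5600/1 = 0.5600
Smallest n/ν is O2 → limiting reagent.
N2 consumed = (1/1) × 0.5600 = 0.5600 mol
N2 remaining = 0.9445 − 0.5600 = 0.3845 mol
mass = 0.3845 × 28.01 = 10.77 g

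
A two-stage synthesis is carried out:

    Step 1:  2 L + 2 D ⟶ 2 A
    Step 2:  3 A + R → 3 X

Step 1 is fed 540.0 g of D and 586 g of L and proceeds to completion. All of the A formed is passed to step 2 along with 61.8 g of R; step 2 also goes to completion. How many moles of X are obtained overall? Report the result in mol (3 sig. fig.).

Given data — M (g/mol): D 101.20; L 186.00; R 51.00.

Step 1:
n(D) = 540.0 / 101.20 = 5.336 mol
n(L) = 586.0 / 186.00 = 3.151 mol
n/ν for D = 5.336/2 = 2.668
n/ν for L = 3.151/2 = 1.576
Smallest n/ν is L → limiting reagent.
n(A) produced = (2/2) × 3.151 = 3.151 mol
Step 2:
n(A) available = 3.151 mol
n(R) = 61.80 / 51.00 = 1.212 mol
n/ν for A = 3.151/3 = 1.050
n/ν for R = 1.212/1 = 1.212
Smallest n/ν is A → limiting reagent.
n(X) = (3/3) × 3.151 = 3.151 mol

3.15 mol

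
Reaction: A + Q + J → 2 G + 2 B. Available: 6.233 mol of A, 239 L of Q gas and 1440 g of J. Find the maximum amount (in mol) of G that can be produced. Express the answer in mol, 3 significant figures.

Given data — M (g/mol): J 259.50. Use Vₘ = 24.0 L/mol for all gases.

n(A) = 6.233 mol
n(Q) = 239.0 / 24.0 = 9.958 mol
n(J) = 1440 / 259.50 = 5.549 mol
n/ν for A = 6.233/1 = 6.233
n/ν for Q = 9.958/1 = 9.958
n/ν for J = 5.549/1 = 5.549
Smallest n/ν is J → limiting reagent.
n(G) = (2/1) × 5.549 = 11.10 mol

11.1 mol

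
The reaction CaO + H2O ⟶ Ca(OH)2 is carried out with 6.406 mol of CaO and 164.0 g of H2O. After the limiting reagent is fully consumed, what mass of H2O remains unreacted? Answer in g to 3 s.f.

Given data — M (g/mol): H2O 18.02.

48.6 g

n(CaO) = 6.406 mol
n(H2O) = 164.0 / 18.02 = 9.101 mol
n/ν for CaO = 6.406/1 = 6.406
n/ν for H2O = 9.101/1 = 9.101
Smallest n/ν is CaO → limiting reagent.
H2O consumed = (1/1) × 6.406 = 6.406 mol
H2O remaining = 9.101 − 6.406 = 2.695 mol
mass = 2.695 × 18.02 = 48.56 g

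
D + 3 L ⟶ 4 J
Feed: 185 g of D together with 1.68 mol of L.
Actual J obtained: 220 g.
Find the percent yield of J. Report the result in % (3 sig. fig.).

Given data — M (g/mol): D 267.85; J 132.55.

n(D) = 185.0 / 267.85 = 0.6907 mol
n(L) = 1.680 mol
n/ν for D = 0.6907/1 = 0.6907
n/ν for L = 1.680/3 = 0.5600
Smallest n/ν is L → limiting reagent.
theoretical n(J) = (4/3) × 1.680 = 2.240 mol → 296.9 g
% yield = 220 / 296.9 × 100 = 74.10 %

74.1 %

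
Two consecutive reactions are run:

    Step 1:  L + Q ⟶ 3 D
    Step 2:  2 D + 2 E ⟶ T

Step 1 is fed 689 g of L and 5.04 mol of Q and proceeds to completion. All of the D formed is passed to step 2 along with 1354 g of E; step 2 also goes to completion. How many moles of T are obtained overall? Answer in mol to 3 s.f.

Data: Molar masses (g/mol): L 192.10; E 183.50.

3.69 mol

Step 1:
n(L) = 689.0 / 192.10 = 3.587 mol
n(Q) = 5.040 mol
n/ν → L: 3.587, Q: 5.040; L is limiting.
n(D) produced = (3/1) × 3.587 = 10.76 mol
Step 2:
n(D) available = 10.76 mol
n(E) = 1354 / 183.50 = 7.379 mol
n/ν → D: 5.380, E: 3.690; E is limiting.
n(T) = (1/2) × 7.379 = 3.690 mol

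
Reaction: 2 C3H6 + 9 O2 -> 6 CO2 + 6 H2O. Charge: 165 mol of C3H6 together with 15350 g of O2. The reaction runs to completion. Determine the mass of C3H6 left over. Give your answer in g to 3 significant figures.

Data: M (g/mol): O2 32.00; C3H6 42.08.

n(C3H6) = 165.0 mol
n(O2) = 15350 / 32.00 = 479.7 mol
n/ν for C3H6 = 165.0/2 = 82.50
n/ν for O2 = 479.7/9 = 53.30
Smallest n/ν is O2 → limiting reagent.
C3H6 consumed = (2/9) × 479.7 = 106.6 mol
C3H6 remaining = 165.0 − 106.6 = 58.40 mol
mass = 58.40 × 42.08 = 2457 g

2460 g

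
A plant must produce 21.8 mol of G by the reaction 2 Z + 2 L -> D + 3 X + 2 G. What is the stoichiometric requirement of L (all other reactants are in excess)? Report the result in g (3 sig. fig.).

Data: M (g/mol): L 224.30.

4890 g

n(G) = 21.80 mol
n(L) = (2/2) × 21.80 = 21.80 mol
mass = 21.80 × 224.30 = 4890 g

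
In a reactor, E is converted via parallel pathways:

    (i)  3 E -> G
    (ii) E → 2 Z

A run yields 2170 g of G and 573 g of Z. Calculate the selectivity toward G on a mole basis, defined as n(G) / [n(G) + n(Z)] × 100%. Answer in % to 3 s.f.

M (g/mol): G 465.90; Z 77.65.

n(G) = 2170 / 465.90 = 4.658 mol
n(Z) = 573 / 77.65 = 7.379 mol
selectivity = 4.658/(4.658+7.379) × 100 = 38.70 %

38.7 %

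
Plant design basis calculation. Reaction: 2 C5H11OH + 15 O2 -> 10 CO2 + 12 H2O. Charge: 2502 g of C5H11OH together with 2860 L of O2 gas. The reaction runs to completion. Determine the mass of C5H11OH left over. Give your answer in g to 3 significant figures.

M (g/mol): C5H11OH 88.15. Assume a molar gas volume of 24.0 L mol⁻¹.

1100 g

n(C5H11OH) = 2502 / 88.15 = 28.38 mol
n(O2) = 2860 / 24.0 = 119.2 mol
n/ν for C5H11OH = 28.38/2 = 14.19
n/ν for O2 = 119.2/15 = 7.947
Smallest n/ν is O2 → limiting reagent.
C5H11OH consumed = (2/15) × 119.2 = 15.89 mol
C5H11OH remaining = 28.38 − 15.89 = 12.49 mol
mass = 12.49 × 88.15 = 1101 g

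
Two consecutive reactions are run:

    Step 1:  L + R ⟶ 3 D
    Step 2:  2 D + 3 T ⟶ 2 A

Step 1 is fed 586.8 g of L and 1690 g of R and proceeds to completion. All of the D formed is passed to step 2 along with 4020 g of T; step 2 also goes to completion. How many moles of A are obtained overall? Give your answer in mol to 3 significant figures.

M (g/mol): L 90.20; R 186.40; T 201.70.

Step 1:
n(L) = 586.8 / 90.20 = 6.506 mol
n(R) = 1690 / 186.40 = 9.067 mol
n/ν for L = 6.506/1 = 6.506
n/ν for R = 9.067/1 = 9.067
Smallest n/ν is L → limiting reagent.
n(D) produced = (3/1) × 6.506 = 19.52 mol
Step 2:
n(D) available = 19.52 mol
n(T) = 4020 / 201.70 = 19.93 mol
n/ν for D = 19.52/2 = 9.760
n/ν for T = 19.93/3 = 6.643
Smallest n/ν is T → limiting reagent.
n(A) = (2/3) × 19.93 = 13.29 mol

13.3 mol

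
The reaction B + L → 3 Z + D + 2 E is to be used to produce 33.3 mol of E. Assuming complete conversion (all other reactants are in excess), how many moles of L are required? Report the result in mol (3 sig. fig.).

n(E) = 33.30 mol
n(L) = (1/2) × 33.30 = 16.65 mol

16.7 mol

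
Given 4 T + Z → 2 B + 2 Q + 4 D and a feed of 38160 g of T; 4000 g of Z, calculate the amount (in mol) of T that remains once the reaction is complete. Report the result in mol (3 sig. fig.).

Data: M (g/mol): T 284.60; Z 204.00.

55.7 mol

n(T) = 38160 / 284.60 = 134.1 mol
n(Z) = 4000 / 204.00 = 19.61 mol
n/ν for T = 134.1/4 = 33.53
n/ν for Z = 19.61/1 = 19.61
Smallest n/ν is Z → limiting reagent.
T consumed = (4/1) × 19.61 = 78.44 mol
T remaining = 134.1 − 78.44 = 55.66 mol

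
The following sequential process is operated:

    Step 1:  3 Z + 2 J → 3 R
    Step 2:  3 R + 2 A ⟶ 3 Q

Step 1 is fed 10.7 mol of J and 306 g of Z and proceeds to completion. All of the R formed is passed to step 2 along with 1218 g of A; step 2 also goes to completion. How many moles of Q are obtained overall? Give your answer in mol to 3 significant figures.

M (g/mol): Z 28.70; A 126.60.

Step 1:
n(J) = 10.70 mol
n(Z) = 306.0 / 28.70 = 10.66 mol
n/ν for J = 10.70/2 = 5.350
n/ν for Z = 10.66/3 = 3.553
Smallest n/ν is Z → limiting reagent.
n(R) produced = (3/3) × 10.66 = 10.66 mol
Step 2:
n(R) available = 10.66 mol
n(A) = 1218 / 126.60 = 9.621 mol
n/ν for R = 10.66/3 = 3.553
n/ν for A = 9.621/2 = 4.811
Smallest n/ν is R → limiting reagent.
n(Q) = (3/3) × 10.66 = 10.66 mol

10.7 mol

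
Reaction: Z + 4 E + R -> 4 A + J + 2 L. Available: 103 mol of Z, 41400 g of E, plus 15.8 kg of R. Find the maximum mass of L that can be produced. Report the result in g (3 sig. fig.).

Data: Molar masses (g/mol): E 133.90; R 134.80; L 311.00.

n(Z) = 103.0 mol
n(E) = 41400 / 133.90 = 309.2 mol
n(R) = 15.80×1000 / 134.80 = 117.2 mol
n/ν → Z: 103.0, E: 77.30, R: 117.2; E is limiting.
n(L) = (2/4) × 309.2 = 154.6 mol
mass = 154.6 × 311.00 = 48080 g

48100 g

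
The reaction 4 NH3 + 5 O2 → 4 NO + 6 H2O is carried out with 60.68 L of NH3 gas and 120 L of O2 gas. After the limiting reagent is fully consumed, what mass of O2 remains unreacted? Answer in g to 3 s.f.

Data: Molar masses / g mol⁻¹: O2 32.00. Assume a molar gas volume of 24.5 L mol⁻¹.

n(NH3) = 60.68 / 24.5 = 2.477 mol
n(O2) = 120.0 / 24.5 = 4.898 mol
n/ν for NH3 = 2.477/4 = 0.6193
n/ν for O2 = 4.898/5 = 0.9796
Smallest n/ν is NH3 → limiting reagent.
O2 consumed = (5/4) × 2.477 = 3.096 mol
O2 remaining = 4.898 − 3.096 = 1.802 mol
mass = 1.802 × 32.00 = 57.66 g

57.7 g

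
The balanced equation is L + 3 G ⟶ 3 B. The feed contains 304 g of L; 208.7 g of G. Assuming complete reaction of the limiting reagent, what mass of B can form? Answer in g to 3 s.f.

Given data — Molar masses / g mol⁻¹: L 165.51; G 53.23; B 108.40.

425 g

n(L) = 304.0 / 165.51 = 1.837 mol
n(G) = 208.7 / 53.23 = 3.921 mol
n/ν → L: 1.837, G: 1.307; G is limiting.
n(B) = (3/3) × 3.921 = 3.921 mol
mass = 3.921 × 108.40 = 425.0 g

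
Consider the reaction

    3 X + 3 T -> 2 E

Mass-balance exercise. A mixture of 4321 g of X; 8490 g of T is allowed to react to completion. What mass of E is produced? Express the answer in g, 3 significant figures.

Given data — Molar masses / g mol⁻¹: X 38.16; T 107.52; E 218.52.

11500 g

n(X) = 4321 / 38.16 = 113.2 mol
n(T) = 8490 / 107.52 = 78.96 mol
n/ν for X = 113.2/3 = 37.73
n/ν for T = 78.96/3 = 26.32
Smallest n/ν is T → limiting reagent.
n(E) = (2/3) × 78.96 = 52.64 mol
mass = 52.64 × 218.52 = 11500 g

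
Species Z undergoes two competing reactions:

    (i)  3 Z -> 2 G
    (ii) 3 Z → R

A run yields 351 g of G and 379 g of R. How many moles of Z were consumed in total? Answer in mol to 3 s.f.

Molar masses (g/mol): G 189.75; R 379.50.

n(G) = 351 / 189.75 = 1.850 mol
n(R) = 379 / 379.50 = 0.9987 mol
n(Z) via (i) = (3/2)×1.850 = 2.775 mol
n(Z) via (ii) = (3/1)×0.9987 = 2.996 mol
total n(Z) = 2.775 + 2.996 = 5.771 mol

5.77 mol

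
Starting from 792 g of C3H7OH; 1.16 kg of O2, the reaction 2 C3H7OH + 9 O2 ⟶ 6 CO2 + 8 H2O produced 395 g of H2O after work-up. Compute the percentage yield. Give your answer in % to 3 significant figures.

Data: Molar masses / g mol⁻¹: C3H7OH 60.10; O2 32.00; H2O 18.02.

n(C3H7OH) = 792.0 / 60.10 = 13.18 mol
n(O2) = 1.160×1000 / 32.00 = 36.25 mol
n/ν for C3H7OH = 13.18/2 = 6.590
n/ν for O2 = 36.25/9 = 4.028
Smallest n/ν is O2 → limiting reagent.
theoretical n(H2O) = (8/9) × 36.25 = 32.22 mol → 580.6 g
% yield = 395 / 580.6 × 100 = 68.03 %

68.0 %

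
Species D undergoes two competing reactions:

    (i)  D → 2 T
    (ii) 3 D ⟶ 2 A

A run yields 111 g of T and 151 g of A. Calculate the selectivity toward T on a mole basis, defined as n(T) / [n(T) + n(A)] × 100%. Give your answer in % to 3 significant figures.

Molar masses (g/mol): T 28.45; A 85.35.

n(T) = 111 / 28.45 = 3.902 mol
n(A) = 151 / 85.35 = 1.769 mol
selectivity = 3.902/(3.902+1.769) × 100 = 68.81 %

68.8 %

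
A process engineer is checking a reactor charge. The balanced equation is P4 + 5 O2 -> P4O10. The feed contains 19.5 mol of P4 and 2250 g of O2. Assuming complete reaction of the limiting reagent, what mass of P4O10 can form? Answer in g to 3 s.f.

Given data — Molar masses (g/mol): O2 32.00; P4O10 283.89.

3990 g

n(P4) = 19.50 mol
n(O2) = 2250 / 32.00 = 70.31 mol
n/ν for P4 = 19.50/1 = 19.50
n/ν for O2 = 70.31/5 = 14.06
Smallest n/ν is O2 → limiting reagent.
n(P4O10) = (1/5) × 70.31 = 14.06 mol
mass = 14.06 × 283.89 = 3991 g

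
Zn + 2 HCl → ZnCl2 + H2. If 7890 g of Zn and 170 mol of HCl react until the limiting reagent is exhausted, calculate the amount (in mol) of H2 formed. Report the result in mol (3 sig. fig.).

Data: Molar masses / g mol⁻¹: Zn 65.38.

n(Zn) = 7890 / 65.38 = 120.7 mol
n(HCl) = 170.0 mol
n/ν for Zn = 120.7/1 = 120.7
n/ν for HCl = 170.0/2 = 85.00
Smallest n/ν is HCl → limiting reagent.
n(H2) = (1/2) × 170.0 = 85.00 mol

85.0 mol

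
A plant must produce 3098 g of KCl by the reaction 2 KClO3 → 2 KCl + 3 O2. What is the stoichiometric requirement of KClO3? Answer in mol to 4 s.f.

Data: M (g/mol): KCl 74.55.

n(KCl) = 3098 / 74.55 = 41.56 mol
n(KClO3) = (2/2) × 41.56 = 41.56 mol

41.56 mol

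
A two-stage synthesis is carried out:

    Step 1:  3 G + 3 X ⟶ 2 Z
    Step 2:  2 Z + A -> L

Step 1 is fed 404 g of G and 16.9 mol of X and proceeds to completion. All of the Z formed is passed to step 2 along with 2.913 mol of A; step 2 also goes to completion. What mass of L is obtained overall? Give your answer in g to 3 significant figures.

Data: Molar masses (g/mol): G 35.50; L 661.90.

1930 g

Step 1:
n(G) = 404.0 / 35.50 = 11.38 mol
n(X) = 16.90 mol
n/ν for G = 11.38/3 = 3.793
n/ν for X = 16.90/3 = 5.633
Smallest n/ν is G → limiting reagent.
n(Z) produced = (2/3) × 11.38 = 7.587 mol
Step 2:
n(Z) available = 7.587 mol
n(A) = 2.913 mol
n/ν for Z = 7.587/2 = 3.794
n/ν for A = 2.913/1 = 2.913
Smallest n/ν is A → limiting reagent.
n(L) = (1/1) × 2.913 = 2.913 mol
mass = 2.913 × 661.90 = 1928 g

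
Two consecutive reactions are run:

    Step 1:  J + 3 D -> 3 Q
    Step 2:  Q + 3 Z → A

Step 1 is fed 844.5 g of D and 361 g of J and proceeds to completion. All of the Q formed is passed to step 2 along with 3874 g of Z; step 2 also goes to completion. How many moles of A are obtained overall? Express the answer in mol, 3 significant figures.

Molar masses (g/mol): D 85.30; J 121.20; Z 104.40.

Step 1:
n(D) = 844.5 / 85.30 = 9.900 mol
n(J) = 361.0 / 121.20 = 2.979 mol
n/ν for D = 9.900/3 = 3.300
n/ν for J = 2.979/1 = 2.979
Smallest n/ν is J → limiting reagent.
n(Q) produced = (3/1) × 2.979 = 8.937 mol
Step 2:
n(Q) available = 8.937 mol
n(Z) = 3874 / 104.40 = 37.11 mol
n/ν for Q = 8.937/1 = 8.937
n/ν for Z = 37.11/3 = 12.37
Smallest n/ν is Q → limiting reagent.
n(A) = (1/1) × 8.937 = 8.937 mol

8.94 mol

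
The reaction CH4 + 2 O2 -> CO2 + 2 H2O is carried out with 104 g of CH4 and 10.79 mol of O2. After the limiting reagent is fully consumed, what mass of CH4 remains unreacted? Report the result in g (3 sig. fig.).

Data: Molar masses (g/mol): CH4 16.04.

n(CH4) = 104.0 / 16.04 = 6.484 mol
n(O2) = 10.79 mol
n/ν for CH4 = 6.484/1 = 6.484
n/ν for O2 = 10.79/2 = 5.395
Smallest n/ν is O2 → limiting reagent.
CH4 consumed = (1/2) × 10.79 = 5.395 mol
CH4 remaining = 6.484 − 5.395 = 1.089 mol
mass = 1.089 × 16.04 = 17.47 g

17.5 g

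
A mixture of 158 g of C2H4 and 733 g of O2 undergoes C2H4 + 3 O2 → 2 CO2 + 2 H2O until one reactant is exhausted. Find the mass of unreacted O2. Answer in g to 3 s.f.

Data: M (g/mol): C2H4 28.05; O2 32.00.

192 g

n(C2H4) = 158.0 / 28.05 = 5.633 mol
n(O2) = 733.0 / 32.00 = 22.91 mol
n/ν → C2H4: 5.633, O2: 7.637; C2H4 is limiting.
O2 consumed = (3/1) × 5.633 = 16.90 mol
O2 remaining = 22.91 − 16.90 = 6.010 mol
mass = 6.010 × 32.00 = 192.3 g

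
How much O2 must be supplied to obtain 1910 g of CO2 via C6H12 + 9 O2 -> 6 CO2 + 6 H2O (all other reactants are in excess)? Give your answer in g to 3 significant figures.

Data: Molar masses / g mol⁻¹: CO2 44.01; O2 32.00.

n(CO2) = 1910 / 44.01 = 43.40 mol
n(O2) = (9/6) × 43.40 = 65.10 mol
mass = 65.10 × 32.00 = 2083 g

2080 g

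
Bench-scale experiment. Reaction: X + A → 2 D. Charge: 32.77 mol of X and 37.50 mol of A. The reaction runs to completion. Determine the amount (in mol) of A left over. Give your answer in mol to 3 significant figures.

n(X) = 32.77 mol
n(A) = 37.50 mol
n/ν for X = 32.77/1 = 32.77
n/ν for A = 37.50/1 = 37.50
Smallest n/ν is X → limiting reagent.
A consumed = (1/1) × 32.77 = 32.77 mol
A remaining = 37.50 − 32.77 = 4.730 mol

4.73 mol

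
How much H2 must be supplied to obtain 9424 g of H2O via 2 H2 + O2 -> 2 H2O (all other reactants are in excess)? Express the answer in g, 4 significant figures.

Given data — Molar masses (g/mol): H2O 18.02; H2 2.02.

n(H2O) = 9424 / 18.02 = 523.0 mol
n(H2) = (2/2) × 523.0 = 523.0 mol
mass = 523.0 × 2.02 = 1056 g

1056 g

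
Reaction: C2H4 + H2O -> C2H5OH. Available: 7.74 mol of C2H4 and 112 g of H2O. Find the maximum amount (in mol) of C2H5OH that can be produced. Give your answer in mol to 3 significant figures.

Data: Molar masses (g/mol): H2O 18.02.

6.22 mol

n(C2H4) = 7.740 mol
n(H2O) = 112.0 / 18.02 = 6.215 mol
n/ν for C2H4 = 7.740/1 = 7.740
n/ν for H2O = 6.215/1 = 6.215
Smallest n/ν is H2O → limiting reagent.
n(C2H5OH) = (1/1) × 6.215 = 6.215 mol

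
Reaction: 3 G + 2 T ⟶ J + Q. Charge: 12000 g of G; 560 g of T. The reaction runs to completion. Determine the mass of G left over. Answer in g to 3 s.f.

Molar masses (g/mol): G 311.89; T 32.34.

n(G) = 12000 / 311.89 = 38.48 mol
n(T) = 560.0 / 32.34 = 17.32 mol
n/ν for G = 38.48/3 = 12.83
n/ν for T = 17.32/2 = 8.660
Smallest n/ν is T → limiting reagent.
G consumed = (3/2) × 17.32 = 25.98 mol
G remaining = 38.48 − 25.98 = 12.50 mol
mass = 12.50 × 311.89 = 3899 g

3900 g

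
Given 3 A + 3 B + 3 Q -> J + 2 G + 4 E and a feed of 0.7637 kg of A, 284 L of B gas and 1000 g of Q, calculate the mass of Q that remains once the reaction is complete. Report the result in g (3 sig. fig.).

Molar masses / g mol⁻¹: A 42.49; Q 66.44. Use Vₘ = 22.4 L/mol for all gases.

n(A) = 0.7637×1000 / 42.49 = 17.97 mol
n(B) = 284.0 / 22.4 = 12.68 mol
n(Q) = 1000 / 66.44 = 15.05 mol
n/ν for A = 17.97/3 = 5.990
n/ν for B = 12.68/3 = 4.227
n/ν for Q = 15.05/3 = 5.017
Smallest n/ν is B → limiting reagent.
Q consumed = (3/3) × 12.68 = 12.68 mol
Q remaining = 15.05 − 12.68 = 2.370 mol
mass = 2.370 × 66.44 = 157.5 g

158 g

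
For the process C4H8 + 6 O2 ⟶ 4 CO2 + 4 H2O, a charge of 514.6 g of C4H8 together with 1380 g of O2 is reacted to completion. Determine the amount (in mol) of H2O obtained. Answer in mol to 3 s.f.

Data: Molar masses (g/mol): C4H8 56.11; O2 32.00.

28.8 mol

n(C4H8) = 514.6 / 56.11 = 9.171 mol
n(O2) = 1380 / 32.00 = 43.13 mol
n/ν → C4H8: 9.171, O2: 7.188; O2 is limiting.
n(H2O) = (4/6) × 43.13 = 28.75 mol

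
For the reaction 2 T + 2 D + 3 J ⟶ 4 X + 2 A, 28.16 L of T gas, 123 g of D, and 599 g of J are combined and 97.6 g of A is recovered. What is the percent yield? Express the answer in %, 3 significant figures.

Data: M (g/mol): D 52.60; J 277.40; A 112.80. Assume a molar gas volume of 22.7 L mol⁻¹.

69.7 %

n(T) = 28.16 / 22.7 = 1.241 mol
n(D) = 123.0 / 52.60 = 2.338 mol
n(J) = 599.0 / 277.40 = 2.159 mol
n/ν for T = 1.241/2 = 0.6205
n/ν for D = 2.338/2 = 1.169
n/ν for J = 2.159/3 = 0.7197
Smallest n/ν is T → limiting reagent.
theoretical n(A) = (2/2) × 1.241 = 1.241 mol → 140.0 g
% yield = 97.6 / 140.0 × 100 = 69.71 %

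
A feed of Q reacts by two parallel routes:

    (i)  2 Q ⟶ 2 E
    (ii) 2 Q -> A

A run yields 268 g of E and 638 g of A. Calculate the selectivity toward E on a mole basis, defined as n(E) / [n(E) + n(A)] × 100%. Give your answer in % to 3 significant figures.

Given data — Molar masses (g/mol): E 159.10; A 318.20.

45.7 %

n(E) = 268 / 159.10 = 1.684 mol
n(A) = 638 / 318.20 = 2.005 mol
selectivity = 1.684/(1.684+2.005) × 100 = 45.65 %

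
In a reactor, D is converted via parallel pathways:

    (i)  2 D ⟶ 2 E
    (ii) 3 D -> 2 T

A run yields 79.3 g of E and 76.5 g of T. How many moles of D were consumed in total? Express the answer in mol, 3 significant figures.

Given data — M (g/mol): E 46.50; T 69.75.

3.35 mol

n(E) = 79.3 / 46.50 = 1.705 mol
n(T) = 76.5 / 69.75 = 1.097 mol
n(D) via (i) = (2/2)×1.705 = 1.705 mol
n(D) via (ii) = (3/2)×1.097 = 1.646 mol
total n(D) = 1.705 + 1.646 = 3.351 mol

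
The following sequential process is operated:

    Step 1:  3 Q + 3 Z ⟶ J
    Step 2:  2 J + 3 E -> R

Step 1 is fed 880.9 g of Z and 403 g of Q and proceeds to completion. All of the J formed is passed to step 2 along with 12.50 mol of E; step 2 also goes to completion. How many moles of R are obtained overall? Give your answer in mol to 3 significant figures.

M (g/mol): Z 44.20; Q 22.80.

Step 1:
n(Z) = 880.9 / 44.20 = 19.93 mol
n(Q) = 403.0 / 22.80 = 17.68 mol
n/ν → Z: 6.643, Q: 5.893; Q is limiting.
n(J) produced = (1/3) × 17.68 = 5.893 mol
Step 2:
n(J) available = 5.893 mol
n(E) = 12.50 mol
n/ν → J: 2.947, E: 4.167; J is limiting.
n(R) = (1/2) × 5.893 = 2.947 mol

2.95 mol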